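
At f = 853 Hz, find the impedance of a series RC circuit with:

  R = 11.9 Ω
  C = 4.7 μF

Step 1 — Angular frequency: ω = 2π·f = 2π·853 = 5360 rad/s.
Step 2 — Component impedances:
  R: Z = R = 11.9 Ω
  C: Z = 1/(jωC) = -j/(ω·C) = 0 - j39.7 Ω
Step 3 — Series combination: Z_total = R + C = 11.9 - j39.7 Ω = 41.44∠-73.3° Ω.

Z = 11.9 - j39.7 Ω = 41.44∠-73.3° Ω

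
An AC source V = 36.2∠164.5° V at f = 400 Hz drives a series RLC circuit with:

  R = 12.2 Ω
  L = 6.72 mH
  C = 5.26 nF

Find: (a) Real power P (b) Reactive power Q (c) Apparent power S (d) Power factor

Step 1 — Angular frequency: ω = 2π·f = 2π·400 = 2513 rad/s.
Step 2 — Component impedances:
  R: Z = R = 12.2 Ω
  L: Z = jωL = j·2513·0.00672 = 0 + j16.89 Ω
  C: Z = 1/(jωC) = -j/(ω·C) = 0 - j7.564e+04 Ω
Step 3 — Series combination: Z_total = R + L + C = 12.2 - j7.563e+04 Ω = 7.563e+04∠-90.0° Ω.
Step 4 — Source phasor: V = 36.2∠164.5° V = -34.88 + j9.674 V.
Step 5 — Current: I = V / Z = -0.000128 - j0.0004612 A = 0.0004787∠-105.5° A.
Step 6 — Complex power: S = V·I* = 2.795e-06 - j0.01733 VA.
Step 7 — Real power: P = Re(S) = 2.795e-06 W.
Step 8 — Reactive power: Q = Im(S) = -0.01733 VAR.
Step 9 — Apparent power: |S| = 0.01733 VA.
Step 10 — Power factor: PF = P/|S| = 0.0001613 (leading).

(a) P = 2.795e-06 W  (b) Q = -0.01733 VAR  (c) S = 0.01733 VA  (d) PF = 0.0001613 (leading)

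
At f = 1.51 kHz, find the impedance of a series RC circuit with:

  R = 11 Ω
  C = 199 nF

Step 1 — Angular frequency: ω = 2π·f = 2π·1510 = 9488 rad/s.
Step 2 — Component impedances:
  R: Z = R = 11 Ω
  C: Z = 1/(jωC) = -j/(ω·C) = 0 - j529.7 Ω
Step 3 — Series combination: Z_total = R + C = 11 - j529.7 Ω = 529.8∠-88.8° Ω.

Z = 11 - j529.7 Ω = 529.8∠-88.8° Ω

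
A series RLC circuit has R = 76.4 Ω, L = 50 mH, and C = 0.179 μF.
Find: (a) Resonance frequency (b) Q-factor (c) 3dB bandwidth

Step 1 — Resonance condition Im(Z)=0 gives ω₀ = 1/√(LC).
Step 2 — ω₀ = 1/√(0.05·1.79e-07) = 1.057e+04 rad/s.
Step 3 — f₀ = ω₀/(2π) = 1682 Hz.
Step 4 — Series Q: Q = ω₀L/R = 1.057e+04·0.05/76.4 = 6.918.
Step 5 — 3dB bandwidth: Δω = ω₀/Q = 1528 rad/s; BW = Δω/(2π) = 243.2 Hz.

(a) f₀ = 1682 Hz  (b) Q = 6.918  (c) BW = 243.2 Hz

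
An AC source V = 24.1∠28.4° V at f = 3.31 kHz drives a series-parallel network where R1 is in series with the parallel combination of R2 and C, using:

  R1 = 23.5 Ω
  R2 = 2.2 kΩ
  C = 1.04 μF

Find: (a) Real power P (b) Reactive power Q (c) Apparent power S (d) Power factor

Step 1 — Angular frequency: ω = 2π·f = 2π·3310 = 2.08e+04 rad/s.
Step 2 — Component impedances:
  R1: Z = R = 23.5 Ω
  R2: Z = R = 2200 Ω
  C: Z = 1/(jωC) = -j/(ω·C) = 0 - j46.23 Ω
Step 3 — Parallel branch: R2 || C = 1/(1/R2 + 1/C) = 0.9712 - j46.21 Ω.
Step 4 — Series with R1: Z_total = R1 + (R2 || C) = 24.47 - j46.21 Ω = 52.29∠-62.1° Ω.
Step 5 — Source phasor: V = 24.1∠28.4° V = 21.2 + j11.46 V.
Step 6 — Current: I = V / Z = -0.004002 + j0.4609 A = 0.4609∠90.5° A.
Step 7 — Complex power: S = V·I* = 5.198 - j9.816 VA.
Step 8 — Real power: P = Re(S) = 5.198 W.
Step 9 — Reactive power: Q = Im(S) = -9.816 VAR.
Step 10 — Apparent power: |S| = 11.11 VA.
Step 11 — Power factor: PF = P/|S| = 0.468 (leading).

(a) P = 5.198 W  (b) Q = -9.816 VAR  (c) S = 11.11 VA  (d) PF = 0.468 (leading)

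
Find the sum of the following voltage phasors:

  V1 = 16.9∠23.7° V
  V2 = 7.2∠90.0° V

Step 1 — Convert each phasor to rectangular form:
  V1 = 16.9·(cos(23.7°) + j·sin(23.7°)) = 15.47 + j6.793 V
  V2 = 7.2·(cos(90.0°) + j·sin(90.0°)) = 0 + j7.2 V
Step 2 — Sum components: V_total = 15.47 + j13.99 V.
Step 3 — Convert to polar: |V_total| = 20.86 V, ∠V_total = 42.1°.

V_total = 20.86∠42.1° V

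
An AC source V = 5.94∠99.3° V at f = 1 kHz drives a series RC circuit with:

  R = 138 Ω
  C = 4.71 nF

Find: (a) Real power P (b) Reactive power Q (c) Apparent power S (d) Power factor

Step 1 — Angular frequency: ω = 2π·f = 2π·1000 = 6283 rad/s.
Step 2 — Component impedances:
  R: Z = R = 138 Ω
  C: Z = 1/(jωC) = -j/(ω·C) = 0 - j3.379e+04 Ω
Step 3 — Series combination: Z_total = R + C = 138 - j3.379e+04 Ω = 3.379e+04∠-89.8° Ω.
Step 4 — Source phasor: V = 5.94∠99.3° V = -0.9599 + j5.862 V.
Step 5 — Current: I = V / Z = -0.0001736 - j2.77e-05 A = 0.0001758∠-170.9° A.
Step 6 — Complex power: S = V·I* = 4.264e-06 - j0.001044 VA.
Step 7 — Real power: P = Re(S) = 4.264e-06 W.
Step 8 — Reactive power: Q = Im(S) = -0.001044 VAR.
Step 9 — Apparent power: |S| = 0.001044 VA.
Step 10 — Power factor: PF = P/|S| = 0.004084 (leading).

(a) P = 4.264e-06 W  (b) Q = -0.001044 VAR  (c) S = 0.001044 VA  (d) PF = 0.004084 (leading)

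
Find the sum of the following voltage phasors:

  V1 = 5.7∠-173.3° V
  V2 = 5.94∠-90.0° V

Step 1 — Convert each phasor to rectangular form:
  V1 = 5.7·(cos(-173.3°) + j·sin(-173.3°)) = -5.661 - j0.665 V
  V2 = 5.94·(cos(-90.0°) + j·sin(-90.0°)) = 0 - j5.94 V
Step 2 — Sum components: V_total = -5.661 - j6.605 V.
Step 3 — Convert to polar: |V_total| = 8.699 V, ∠V_total = -130.6°.

V_total = 8.699∠-130.6° V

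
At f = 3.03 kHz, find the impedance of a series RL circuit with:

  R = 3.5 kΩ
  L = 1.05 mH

Step 1 — Angular frequency: ω = 2π·f = 2π·3030 = 1.904e+04 rad/s.
Step 2 — Component impedances:
  R: Z = R = 3500 Ω
  L: Z = jωL = j·1.904e+04·0.00105 = 0 + j19.99 Ω
Step 3 — Series combination: Z_total = R + L = 3500 + j19.99 Ω = 3500∠0.3° Ω.

Z = 3500 + j19.99 Ω = 3500∠0.3° Ω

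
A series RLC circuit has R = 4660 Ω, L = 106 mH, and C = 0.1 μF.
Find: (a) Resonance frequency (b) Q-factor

Step 1 — Resonance condition Im(Z)=0 gives ω₀ = 1/√(LC).
Step 2 — ω₀ = 1/√(0.106·1e-07) = 9713 rad/s.
Step 3 — f₀ = ω₀/(2π) = 1546 Hz.
Step 4 — Series Q: Q = ω₀L/R = 9713·0.106/4660 = 0.2209.

(a) f₀ = 1546 Hz  (b) Q = 0.2209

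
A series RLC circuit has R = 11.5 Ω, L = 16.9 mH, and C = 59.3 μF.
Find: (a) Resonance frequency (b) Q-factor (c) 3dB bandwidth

Step 1 — Resonance: ω₀ = 1/√(LC) = 1/√(0.0169·5.93e-05) = 998.9 rad/s.
Step 2 — f₀ = ω₀/(2π) = 159 Hz.
Step 3 — Series Q: Q = ω₀L/R = 998.9·0.0169/11.5 = 1.468.
Step 4 — Bandwidth: Δω = ω₀/Q = 680.5 rad/s; BW = Δω/(2π) = 108.3 Hz.

(a) f₀ = 159 Hz  (b) Q = 1.468  (c) BW = 108.3 Hz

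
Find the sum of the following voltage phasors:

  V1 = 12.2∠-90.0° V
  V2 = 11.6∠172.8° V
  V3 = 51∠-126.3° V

Step 1 — Convert each phasor to rectangular form:
  V1 = 12.2·(cos(-90.0°) + j·sin(-90.0°)) = 0 - j12.2 V
  V2 = 11.6·(cos(172.8°) + j·sin(172.8°)) = -11.51 + j1.454 V
  V3 = 51·(cos(-126.3°) + j·sin(-126.3°)) = -30.19 - j41.1 V
Step 2 — Sum components: V_total = -41.7 - j51.85 V.
Step 3 — Convert to polar: |V_total| = 66.54 V, ∠V_total = -128.8°.

V_total = 66.54∠-128.8° V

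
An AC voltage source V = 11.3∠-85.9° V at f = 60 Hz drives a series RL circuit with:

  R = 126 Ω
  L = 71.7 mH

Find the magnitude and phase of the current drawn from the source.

Step 1 — Angular frequency: ω = 2π·f = 2π·60 = 377 rad/s.
Step 2 — Component impedances:
  R: Z = R = 126 Ω
  L: Z = jωL = j·377·0.0717 = 0 + j27.03 Ω
Step 3 — Series combination: Z_total = R + L = 126 + j27.03 Ω = 128.9∠12.1° Ω.
Step 4 — Source phasor: V = 11.3∠-85.9° V = 0.8079 - j11.27 V.
Step 5 — Ohm's law: I = V / Z_total = (0.8079 - j11.27) / (126 + j27.03) = -0.01222 - j0.08683 A.
Step 6 — Convert to polar: |I| = 0.08769 A, ∠I = -98.0°.

I = 0.08769∠-98.0° A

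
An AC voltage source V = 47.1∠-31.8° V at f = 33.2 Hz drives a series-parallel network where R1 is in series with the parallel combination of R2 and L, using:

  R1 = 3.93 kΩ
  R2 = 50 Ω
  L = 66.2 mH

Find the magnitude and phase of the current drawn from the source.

Step 1 — Angular frequency: ω = 2π·f = 2π·33.2 = 208.6 rad/s.
Step 2 — Component impedances:
  R1: Z = R = 3930 Ω
  R2: Z = R = 50 Ω
  L: Z = jωL = j·208.6·0.0662 = 0 + j13.81 Ω
Step 3 — Parallel branch: R2 || L = 1/(1/R2 + 1/L) = 3.544 + j12.83 Ω.
Step 4 — Series with R1: Z_total = R1 + (R2 || L) = 3934 + j12.83 Ω = 3934∠0.2° Ω.
Step 5 — Source phasor: V = 47.1∠-31.8° V = 40.03 - j24.82 V.
Step 6 — Ohm's law: I = V / Z_total = (40.03 - j24.82) / (3934 + j12.83) = 0.01016 - j0.006343 A.
Step 7 — Convert to polar: |I| = 0.01197 A, ∠I = -32.0°.

I = 0.01197∠-32.0° A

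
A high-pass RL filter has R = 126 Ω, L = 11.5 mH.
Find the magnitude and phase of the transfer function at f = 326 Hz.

Step 1 — Angular frequency: ω = 2π·326 = 2048 rad/s.
Step 2 — Transfer function: H(jω) = jωL/(R + jωL).
Step 3 — Numerator jωL = j·23.56; denominator R + jωL = 126 + j23.56.
Step 4 — H = 0.03377 + j0.1806.
Step 5 — Magnitude: |H| = 0.1838 (-14.7 dB); phase: φ = 79.4°.

|H| = 0.1838 (-14.7 dB), φ = 79.4°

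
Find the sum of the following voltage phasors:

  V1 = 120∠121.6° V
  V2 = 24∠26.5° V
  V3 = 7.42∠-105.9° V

Step 1 — Convert each phasor to rectangular form:
  V1 = 120·(cos(121.6°) + j·sin(121.6°)) = -62.88 + j102.2 V
  V2 = 24·(cos(26.5°) + j·sin(26.5°)) = 21.48 + j10.71 V
  V3 = 7.42·(cos(-105.9°) + j·sin(-105.9°)) = -2.033 - j7.136 V
Step 2 — Sum components: V_total = -43.43 + j105.8 V.
Step 3 — Convert to polar: |V_total| = 114.3 V, ∠V_total = 112.3°.

V_total = 114.3∠112.3° V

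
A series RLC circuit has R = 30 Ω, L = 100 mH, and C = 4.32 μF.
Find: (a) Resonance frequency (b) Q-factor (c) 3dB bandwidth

Step 1 — Resonance condition Im(Z)=0 gives ω₀ = 1/√(LC).
Step 2 — ω₀ = 1/√(0.1·4.32e-06) = 1521 rad/s.
Step 3 — f₀ = ω₀/(2π) = 242.1 Hz.
Step 4 — Series Q: Q = ω₀L/R = 1521·0.1/30 = 5.072.
Step 5 — 3dB bandwidth: Δω = ω₀/Q = 300 rad/s; BW = Δω/(2π) = 47.75 Hz.

(a) f₀ = 242.1 Hz  (b) Q = 5.072  (c) BW = 47.75 Hz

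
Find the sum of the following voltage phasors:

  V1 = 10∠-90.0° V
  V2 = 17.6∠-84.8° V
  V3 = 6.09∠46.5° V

Step 1 — Convert each phasor to rectangular form:
  V1 = 10·(cos(-90.0°) + j·sin(-90.0°)) = 0 - j10 V
  V2 = 17.6·(cos(-84.8°) + j·sin(-84.8°)) = 1.595 - j17.53 V
  V3 = 6.09·(cos(46.5°) + j·sin(46.5°)) = 4.192 + j4.418 V
Step 2 — Sum components: V_total = 5.787 - j23.11 V.
Step 3 — Convert to polar: |V_total| = 23.82 V, ∠V_total = -75.9°.

V_total = 23.82∠-75.9° V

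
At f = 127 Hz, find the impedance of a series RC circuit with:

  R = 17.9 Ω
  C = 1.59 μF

Step 1 — Angular frequency: ω = 2π·f = 2π·127 = 798 rad/s.
Step 2 — Component impedances:
  R: Z = R = 17.9 Ω
  C: Z = 1/(jωC) = -j/(ω·C) = 0 - j788.2 Ω
Step 3 — Series combination: Z_total = R + C = 17.9 - j788.2 Ω = 788.4∠-88.7° Ω.

Z = 17.9 - j788.2 Ω = 788.4∠-88.7° Ω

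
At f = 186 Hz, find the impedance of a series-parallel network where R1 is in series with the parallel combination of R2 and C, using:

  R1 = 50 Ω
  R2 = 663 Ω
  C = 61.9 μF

Step 1 — Angular frequency: ω = 2π·f = 2π·186 = 1169 rad/s.
Step 2 — Component impedances:
  R1: Z = R = 50 Ω
  R2: Z = R = 663 Ω
  C: Z = 1/(jωC) = -j/(ω·C) = 0 - j13.82 Ω
Step 3 — Parallel branch: R2 || C = 1/(1/R2 + 1/C) = 0.2881 - j13.82 Ω.
Step 4 — Series with R1: Z_total = R1 + (R2 || C) = 50.29 - j13.82 Ω = 52.15∠-15.4° Ω.

Z = 50.29 - j13.82 Ω = 52.15∠-15.4° Ω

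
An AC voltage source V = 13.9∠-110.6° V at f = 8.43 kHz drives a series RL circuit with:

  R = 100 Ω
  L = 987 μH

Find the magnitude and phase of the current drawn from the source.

Step 1 — Angular frequency: ω = 2π·f = 2π·8430 = 5.297e+04 rad/s.
Step 2 — Component impedances:
  R: Z = R = 100 Ω
  L: Z = jωL = j·5.297e+04·0.000987 = 0 + j52.28 Ω
Step 3 — Series combination: Z_total = R + L = 100 + j52.28 Ω = 112.8∠27.6° Ω.
Step 4 — Source phasor: V = 13.9∠-110.6° V = -4.891 - j13.01 V.
Step 5 — Ohm's law: I = V / Z_total = (-4.891 - j13.01) / (100 + j52.28) = -0.09183 - j0.08211 A.
Step 6 — Convert to polar: |I| = 0.1232 A, ∠I = -138.2°.

I = 0.1232∠-138.2° A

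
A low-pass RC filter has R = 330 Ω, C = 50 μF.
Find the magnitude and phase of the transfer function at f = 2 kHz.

Step 1 — Angular frequency: ω = 2π·2000 = 1.257e+04 rad/s.
Step 2 — Transfer function: H(jω) = 1/(1 + jωRC).
Step 3 — Denominator: 1 + jωRC = 1 + j·1.257e+04·330·5e-05 = 1 + j207.3.
Step 4 — H = 2.326e-05 - j0.004823.
Step 5 — Magnitude: |H| = 0.004823 (-46.3 dB); phase: φ = -89.7°.

|H| = 0.004823 (-46.3 dB), φ = -89.7°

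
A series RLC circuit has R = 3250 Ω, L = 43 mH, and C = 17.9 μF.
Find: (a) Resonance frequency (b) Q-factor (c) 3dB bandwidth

Step 1 — Resonance condition Im(Z)=0 gives ω₀ = 1/√(LC).
Step 2 — ω₀ = 1/√(0.043·1.79e-05) = 1140 rad/s.
Step 3 — f₀ = ω₀/(2π) = 181.4 Hz.
Step 4 — Series Q: Q = ω₀L/R = 1140·0.043/3250 = 0.01508.
Step 5 — 3dB bandwidth: Δω = ω₀/Q = 7.558e+04 rad/s; BW = Δω/(2π) = 1.203e+04 Hz.

(a) f₀ = 181.4 Hz  (b) Q = 0.01508  (c) BW = 1.203e+04 Hz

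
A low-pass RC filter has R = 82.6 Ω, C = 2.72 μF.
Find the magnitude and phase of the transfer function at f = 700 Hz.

Step 1 — Angular frequency: ω = 2π·700 = 4398 rad/s.
Step 2 — Transfer function: H(jω) = 1/(1 + jωRC).
Step 3 — Denominator: 1 + jωRC = 1 + j·4398·82.6·2.72e-06 = 1 + j0.9882.
Step 4 — H = 0.506 - j0.5.
Step 5 — Magnitude: |H| = 0.7113 (-3.0 dB); phase: φ = -44.7°.

|H| = 0.7113 (-3.0 dB), φ = -44.7°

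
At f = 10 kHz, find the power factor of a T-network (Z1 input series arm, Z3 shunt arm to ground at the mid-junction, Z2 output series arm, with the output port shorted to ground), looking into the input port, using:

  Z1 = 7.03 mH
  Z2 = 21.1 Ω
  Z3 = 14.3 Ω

Step 1 — Angular frequency: ω = 2π·f = 2π·1e+04 = 6.283e+04 rad/s.
Step 2 — Component impedances:
  Z1: Z = jωL = j·6.283e+04·0.00703 = 0 + j441.7 Ω
  Z2: Z = R = 21.1 Ω
  Z3: Z = R = 14.3 Ω
Step 3 — With the output port shorted to ground, the output series arm Z2 runs from the junction to ground; the shunt arm Z3 also runs from the junction to ground. They appear in parallel: Z3 || Z2 = 8.523 Ω.
Step 4 — Series with input arm Z1: Z_in = Z1 + (Z3 || Z2) = 8.523 + j441.7 Ω = 441.8∠88.9° Ω.
Step 5 — Power factor: PF = cos(φ) = Re(Z)/|Z| = 8.523/441.8 = 0.01929.
Step 6 — Type: Im(Z) = 441.7 ⇒ lagging (phase φ = 88.9°).

PF = 0.01929 (lagging, φ = 88.9°)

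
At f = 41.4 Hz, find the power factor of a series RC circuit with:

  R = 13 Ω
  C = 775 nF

Step 1 — Angular frequency: ω = 2π·f = 2π·41.4 = 260.1 rad/s.
Step 2 — Component impedances:
  R: Z = R = 13 Ω
  C: Z = 1/(jωC) = -j/(ω·C) = 0 - j4960 Ω
Step 3 — Series combination: Z_total = R + C = 13 - j4960 Ω = 4960∠-89.8° Ω.
Step 4 — Power factor: PF = cos(φ) = Re(Z)/|Z| = 13/4960 = 0.002621.
Step 5 — Type: Im(Z) = -4960 ⇒ leading (phase φ = -89.8°).

PF = 0.002621 (leading, φ = -89.8°)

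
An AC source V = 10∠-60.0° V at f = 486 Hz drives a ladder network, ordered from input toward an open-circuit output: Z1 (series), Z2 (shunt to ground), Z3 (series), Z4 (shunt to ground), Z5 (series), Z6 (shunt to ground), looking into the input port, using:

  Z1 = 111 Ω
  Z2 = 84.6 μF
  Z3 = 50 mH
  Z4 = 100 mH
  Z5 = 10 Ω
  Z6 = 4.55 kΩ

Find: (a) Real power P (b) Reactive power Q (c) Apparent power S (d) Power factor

Step 1 — Angular frequency: ω = 2π·f = 2π·486 = 3054 rad/s.
Step 2 — Component impedances:
  Z1: Z = R = 111 Ω
  Z2: Z = 1/(jωC) = -j/(ω·C) = 0 - j3.871 Ω
  Z3: Z = jωL = j·3054·0.05 = 0 + j152.7 Ω
  Z4: Z = jωL = j·3054·0.1 = 0 + j305.4 Ω
  Z5: Z = R = 10 Ω
  Z6: Z = R = 4550 Ω
Step 3 — Ladder network (open output): work backward from the far end, alternating series and parallel combinations. Z_in = 111 - j3.904 Ω = 111.1∠-2.0° Ω.
Step 4 — Source phasor: V = 10∠-60.0° V = 5 - j8.66 V.
Step 5 — Current: I = V / Z = 0.04773 - j0.07634 A = 0.09003∠-58.0° A.
Step 6 — Complex power: S = V·I* = 0.8998 - j0.03165 VA.
Step 7 — Real power: P = Re(S) = 0.8998 W.
Step 8 — Reactive power: Q = Im(S) = -0.03165 VAR.
Step 9 — Apparent power: |S| = 0.9003 VA.
Step 10 — Power factor: PF = P/|S| = 0.9994 (leading).

(a) P = 0.8998 W  (b) Q = -0.03165 VAR  (c) S = 0.9003 VA  (d) PF = 0.9994 (leading)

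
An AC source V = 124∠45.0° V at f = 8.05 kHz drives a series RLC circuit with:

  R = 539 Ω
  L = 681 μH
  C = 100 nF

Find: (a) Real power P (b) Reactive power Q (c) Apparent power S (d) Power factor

Step 1 — Angular frequency: ω = 2π·f = 2π·8050 = 5.058e+04 rad/s.
Step 2 — Component impedances:
  R: Z = R = 539 Ω
  L: Z = jωL = j·5.058e+04·0.000681 = 0 + j34.44 Ω
  C: Z = 1/(jωC) = -j/(ω·C) = 0 - j197.7 Ω
Step 3 — Series combination: Z_total = R + L + C = 539 - j163.3 Ω = 563.2∠-16.9° Ω.
Step 4 — Source phasor: V = 124∠45.0° V = 87.68 + j87.68 V.
Step 5 — Current: I = V / Z = 0.1039 + j0.1941 A = 0.2202∠61.9° A.
Step 6 — Complex power: S = V·I* = 26.13 - j7.915 VA.
Step 7 — Real power: P = Re(S) = 26.13 W.
Step 8 — Reactive power: Q = Im(S) = -7.915 VAR.
Step 9 — Apparent power: |S| = 27.3 VA.
Step 10 — Power factor: PF = P/|S| = 0.9571 (leading).

(a) P = 26.13 W  (b) Q = -7.915 VAR  (c) S = 27.3 VA  (d) PF = 0.9571 (leading)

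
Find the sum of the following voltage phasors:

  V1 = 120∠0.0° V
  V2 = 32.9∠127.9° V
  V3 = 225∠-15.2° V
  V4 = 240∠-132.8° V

Step 1 — Convert each phasor to rectangular form:
  V1 = 120·(cos(0.0°) + j·sin(0.0°)) = 120 V
  V2 = 32.9·(cos(127.9°) + j·sin(127.9°)) = -20.21 + j25.96 V
  V3 = 225·(cos(-15.2°) + j·sin(-15.2°)) = 217.1 - j58.99 V
  V4 = 240·(cos(-132.8°) + j·sin(-132.8°)) = -163.1 - j176.1 V
Step 2 — Sum components: V_total = 153.9 - j209.1 V.
Step 3 — Convert to polar: |V_total| = 259.6 V, ∠V_total = -53.7°.

V_total = 259.6∠-53.7° V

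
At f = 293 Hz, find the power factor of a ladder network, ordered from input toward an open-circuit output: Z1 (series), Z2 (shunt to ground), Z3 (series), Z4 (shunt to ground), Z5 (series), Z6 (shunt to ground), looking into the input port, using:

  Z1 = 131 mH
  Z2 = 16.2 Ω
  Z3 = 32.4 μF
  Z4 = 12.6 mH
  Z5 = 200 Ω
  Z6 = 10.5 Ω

Step 1 — Angular frequency: ω = 2π·f = 2π·293 = 1841 rad/s.
Step 2 — Component impedances:
  Z1: Z = jωL = j·1841·0.131 = 0 + j241.2 Ω
  Z2: Z = R = 16.2 Ω
  Z3: Z = 1/(jωC) = -j/(ω·C) = 0 - j16.77 Ω
  Z4: Z = jωL = j·1841·0.0126 = 0 + j23.2 Ω
  Z5: Z = R = 200 Ω
  Z6: Z = R = 10.5 Ω
Step 3 — Ladder network (open output): work backward from the far end, alternating series and parallel combinations. Z_in = 3.551 + j245.3 Ω = 245.3∠89.2° Ω.
Step 4 — Power factor: PF = cos(φ) = Re(Z)/|Z| = 3.5506/245.35 = 0.01447.
Step 5 — Type: Im(Z) = 245.3 ⇒ lagging (phase φ = 89.2°).

PF = 0.01447 (lagging, φ = 89.2°)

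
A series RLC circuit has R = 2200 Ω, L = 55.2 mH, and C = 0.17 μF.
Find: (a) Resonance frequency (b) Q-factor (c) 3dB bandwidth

Step 1 — Resonance: ω₀ = 1/√(LC) = 1/√(0.0552·1.7e-07) = 1.032e+04 rad/s.
Step 2 — f₀ = ω₀/(2π) = 1643 Hz.
Step 3 — Series Q: Q = ω₀L/R = 1.032e+04·0.0552/2200 = 0.259.
Step 4 — Bandwidth: Δω = ω₀/Q = 3.986e+04 rad/s; BW = Δω/(2π) = 6343 Hz.

(a) f₀ = 1643 Hz  (b) Q = 0.259  (c) BW = 6343 Hz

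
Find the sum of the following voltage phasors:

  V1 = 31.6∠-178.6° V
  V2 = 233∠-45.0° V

Step 1 — Convert each phasor to rectangular form:
  V1 = 31.6·(cos(-178.6°) + j·sin(-178.6°)) = -31.59 - j0.7721 V
  V2 = 233·(cos(-45.0°) + j·sin(-45.0°)) = 164.8 - j164.8 V
Step 2 — Sum components: V_total = 133.2 - j165.5 V.
Step 3 — Convert to polar: |V_total| = 212.4 V, ∠V_total = -51.2°.

V_total = 212.4∠-51.2° V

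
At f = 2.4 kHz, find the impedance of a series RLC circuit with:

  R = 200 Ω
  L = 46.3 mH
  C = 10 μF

Step 1 — Angular frequency: ω = 2π·f = 2π·2400 = 1.508e+04 rad/s.
Step 2 — Component impedances:
  R: Z = R = 200 Ω
  L: Z = jωL = j·1.508e+04·0.0463 = 0 + j698.2 Ω
  C: Z = 1/(jωC) = -j/(ω·C) = 0 - j6.631 Ω
Step 3 — Series combination: Z_total = R + L + C = 200 + j691.6 Ω = 719.9∠73.9° Ω.

Z = 200 + j691.6 Ω = 719.9∠73.9° Ω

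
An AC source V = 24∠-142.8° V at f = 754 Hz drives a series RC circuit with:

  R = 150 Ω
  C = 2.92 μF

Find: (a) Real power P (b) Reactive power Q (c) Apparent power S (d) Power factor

Step 1 — Angular frequency: ω = 2π·f = 2π·754 = 4738 rad/s.
Step 2 — Component impedances:
  R: Z = R = 150 Ω
  C: Z = 1/(jωC) = -j/(ω·C) = 0 - j72.29 Ω
Step 3 — Series combination: Z_total = R + C = 150 - j72.29 Ω = 166.5∠-25.7° Ω.
Step 4 — Source phasor: V = 24∠-142.8° V = -19.12 - j14.51 V.
Step 5 — Current: I = V / Z = -0.06559 - j0.1283 A = 0.1441∠-117.1° A.
Step 6 — Complex power: S = V·I* = 3.116 - j1.502 VA.
Step 7 — Real power: P = Re(S) = 3.116 W.
Step 8 — Reactive power: Q = Im(S) = -1.502 VAR.
Step 9 — Apparent power: |S| = 3.459 VA.
Step 10 — Power factor: PF = P/|S| = 0.9008 (leading).

(a) P = 3.116 W  (b) Q = -1.502 VAR  (c) S = 3.459 VA  (d) PF = 0.9008 (leading)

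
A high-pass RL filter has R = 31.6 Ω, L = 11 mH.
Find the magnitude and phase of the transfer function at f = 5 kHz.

Step 1 — Angular frequency: ω = 2π·5000 = 3.142e+04 rad/s.
Step 2 — Transfer function: H(jω) = jωL/(R + jωL).
Step 3 — Numerator jωL = j·345.6; denominator R + jωL = 31.6 + j345.6.
Step 4 — H = 0.9917 + j0.09068.
Step 5 — Magnitude: |H| = 0.9958 (-0.0 dB); phase: φ = 5.2°.

|H| = 0.9958 (-0.0 dB), φ = 5.2°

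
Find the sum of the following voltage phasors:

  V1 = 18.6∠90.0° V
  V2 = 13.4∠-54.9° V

Step 1 — Convert each phasor to rectangular form:
  V1 = 18.6·(cos(90.0°) + j·sin(90.0°)) = 0 + j18.6 V
  V2 = 13.4·(cos(-54.9°) + j·sin(-54.9°)) = 7.705 - j10.96 V
Step 2 — Sum components: V_total = 7.705 + j7.637 V.
Step 3 — Convert to polar: |V_total| = 10.85 V, ∠V_total = 44.7°.

V_total = 10.85∠44.7° V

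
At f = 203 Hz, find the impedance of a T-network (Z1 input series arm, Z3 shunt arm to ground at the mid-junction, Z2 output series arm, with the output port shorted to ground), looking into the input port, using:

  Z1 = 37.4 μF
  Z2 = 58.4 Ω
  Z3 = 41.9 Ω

Step 1 — Angular frequency: ω = 2π·f = 2π·203 = 1275 rad/s.
Step 2 — Component impedances:
  Z1: Z = 1/(jωC) = -j/(ω·C) = 0 - j20.96 Ω
  Z2: Z = R = 58.4 Ω
  Z3: Z = R = 41.9 Ω
Step 3 — With the output port shorted to ground, the output series arm Z2 runs from the junction to ground; the shunt arm Z3 also runs from the junction to ground. They appear in parallel: Z3 || Z2 = 24.4 Ω.
Step 4 — Series with input arm Z1: Z_in = Z1 + (Z3 || Z2) = 24.4 - j20.96 Ω = 32.17∠-40.7° Ω.

Z = 24.4 - j20.96 Ω = 32.17∠-40.7° Ω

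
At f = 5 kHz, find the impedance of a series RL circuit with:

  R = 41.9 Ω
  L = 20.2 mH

Step 1 — Angular frequency: ω = 2π·f = 2π·5000 = 3.142e+04 rad/s.
Step 2 — Component impedances:
  R: Z = R = 41.9 Ω
  L: Z = jωL = j·3.142e+04·0.0202 = 0 + j634.6 Ω
Step 3 — Series combination: Z_total = R + L = 41.9 + j634.6 Ω = 636∠86.2° Ω.

Z = 41.9 + j634.6 Ω = 636∠86.2° Ω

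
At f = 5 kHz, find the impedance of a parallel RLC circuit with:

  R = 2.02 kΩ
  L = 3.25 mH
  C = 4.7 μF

Step 1 — Angular frequency: ω = 2π·f = 2π·5000 = 3.142e+04 rad/s.
Step 2 — Component impedances:
  R: Z = R = 2020 Ω
  L: Z = jωL = j·3.142e+04·0.00325 = 0 + j102.1 Ω
  C: Z = 1/(jωC) = -j/(ω·C) = 0 - j6.773 Ω
Step 3 — Parallel combination: 1/Z_total = 1/R + 1/L + 1/C; Z_total = 0.02605 - j7.254 Ω = 7.254∠-89.8° Ω.

Z = 0.02605 - j7.254 Ω = 7.254∠-89.8° Ω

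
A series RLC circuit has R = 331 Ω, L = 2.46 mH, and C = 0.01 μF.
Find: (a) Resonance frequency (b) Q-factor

Step 1 — Resonance condition Im(Z)=0 gives ω₀ = 1/√(LC).
Step 2 — ω₀ = 1/√(0.00246·1e-08) = 2.016e+05 rad/s.
Step 3 — f₀ = ω₀/(2π) = 3.209e+04 Hz.
Step 4 — Series Q: Q = ω₀L/R = 2.016e+05·0.00246/331 = 1.498.

(a) f₀ = 3.209e+04 Hz  (b) Q = 1.498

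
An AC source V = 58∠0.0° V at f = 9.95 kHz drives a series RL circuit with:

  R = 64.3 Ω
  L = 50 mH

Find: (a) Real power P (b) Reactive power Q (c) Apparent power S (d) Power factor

Step 1 — Angular frequency: ω = 2π·f = 2π·9950 = 6.252e+04 rad/s.
Step 2 — Component impedances:
  R: Z = R = 64.3 Ω
  L: Z = jωL = j·6.252e+04·0.05 = 0 + j3126 Ω
Step 3 — Series combination: Z_total = R + L = 64.3 + j3126 Ω = 3127∠88.8° Ω.
Step 4 — Source phasor: V = 58∠0.0° V = 58 V.
Step 5 — Current: I = V / Z = 0.0003815 - j0.01855 A = 0.01855∠-88.8° A.
Step 6 — Complex power: S = V·I* = 0.02213 + j1.076 VA.
Step 7 — Real power: P = Re(S) = 0.02213 W.
Step 8 — Reactive power: Q = Im(S) = 1.076 VAR.
Step 9 — Apparent power: |S| = 1.076 VA.
Step 10 — Power factor: PF = P/|S| = 0.02057 (lagging).

(a) P = 0.02213 W  (b) Q = 1.076 VAR  (c) S = 1.076 VA  (d) PF = 0.02057 (lagging)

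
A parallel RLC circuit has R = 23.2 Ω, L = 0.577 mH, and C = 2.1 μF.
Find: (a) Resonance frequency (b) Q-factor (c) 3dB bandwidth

Step 1 — Resonance: ω₀ = 1/√(LC) = 1/√(0.000577·2.1e-06) = 2.873e+04 rad/s.
Step 2 — f₀ = ω₀/(2π) = 4572 Hz.
Step 3 — Parallel Q: Q = R/(ω₀L) = 23.2/(2.873e+04·0.000577) = 1.4.
Step 4 — Bandwidth: Δω = ω₀/Q = 2.053e+04 rad/s; BW = Δω/(2π) = 3267 Hz.

(a) f₀ = 4572 Hz  (b) Q = 1.4  (c) BW = 3267 Hz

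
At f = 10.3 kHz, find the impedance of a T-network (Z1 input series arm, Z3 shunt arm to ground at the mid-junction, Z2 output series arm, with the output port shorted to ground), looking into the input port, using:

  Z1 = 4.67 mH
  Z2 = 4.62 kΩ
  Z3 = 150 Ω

Step 1 — Angular frequency: ω = 2π·f = 2π·1.03e+04 = 6.472e+04 rad/s.
Step 2 — Component impedances:
  Z1: Z = jωL = j·6.472e+04·0.00467 = 0 + j302.2 Ω
  Z2: Z = R = 4620 Ω
  Z3: Z = R = 150 Ω
Step 3 — With the output port shorted to ground, the output series arm Z2 runs from the junction to ground; the shunt arm Z3 also runs from the junction to ground. They appear in parallel: Z3 || Z2 = 145.3 Ω.
Step 4 — Series with input arm Z1: Z_in = Z1 + (Z3 || Z2) = 145.3 + j302.2 Ω = 335.3∠64.3° Ω.

Z = 145.3 + j302.2 Ω = 335.3∠64.3° Ω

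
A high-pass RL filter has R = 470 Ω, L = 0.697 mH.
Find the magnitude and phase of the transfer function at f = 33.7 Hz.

Step 1 — Angular frequency: ω = 2π·33.7 = 211.7 rad/s.
Step 2 — Transfer function: H(jω) = jωL/(R + jωL).
Step 3 — Numerator jωL = j·0.1476; denominator R + jωL = 470 + j0.1476.
Step 4 — H = 9.86e-08 + j0.000314.
Step 5 — Magnitude: |H| = 0.000314 (-70.1 dB); phase: φ = 90.0°.

|H| = 0.000314 (-70.1 dB), φ = 90.0°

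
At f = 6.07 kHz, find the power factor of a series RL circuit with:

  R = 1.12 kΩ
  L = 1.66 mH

Step 1 — Angular frequency: ω = 2π·f = 2π·6070 = 3.814e+04 rad/s.
Step 2 — Component impedances:
  R: Z = R = 1120 Ω
  L: Z = jωL = j·3.814e+04·0.00166 = 0 + j63.31 Ω
Step 3 — Series combination: Z_total = R + L = 1120 + j63.31 Ω = 1122∠3.2° Ω.
Step 4 — Power factor: PF = cos(φ) = Re(Z)/|Z| = 1120/1121.8 = 0.9984.
Step 5 — Type: Im(Z) = 63.31 ⇒ lagging (phase φ = 3.2°).

PF = 0.9984 (lagging, φ = 3.2°)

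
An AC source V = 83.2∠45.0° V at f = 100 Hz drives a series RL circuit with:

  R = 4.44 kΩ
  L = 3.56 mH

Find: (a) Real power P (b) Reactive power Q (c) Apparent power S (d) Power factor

Step 1 — Angular frequency: ω = 2π·f = 2π·100 = 628.3 rad/s.
Step 2 — Component impedances:
  R: Z = R = 4440 Ω
  L: Z = jωL = j·628.3·0.00356 = 0 + j2.237 Ω
Step 3 — Series combination: Z_total = R + L = 4440 + j2.237 Ω = 4440∠0.0° Ω.
Step 4 — Source phasor: V = 83.2∠45.0° V = 58.83 + j58.83 V.
Step 5 — Current: I = V / Z = 0.01326 + j0.01324 A = 0.01874∠45.0° A.
Step 6 — Complex power: S = V·I* = 1.559 + j0.0007854 VA.
Step 7 — Real power: P = Re(S) = 1.559 W.
Step 8 — Reactive power: Q = Im(S) = 0.0007854 VAR.
Step 9 — Apparent power: |S| = 1.559 VA.
Step 10 — Power factor: PF = P/|S| = 1 (lagging).

(a) P = 1.559 W  (b) Q = 0.0007854 VAR  (c) S = 1.559 VA  (d) PF = 1 (lagging)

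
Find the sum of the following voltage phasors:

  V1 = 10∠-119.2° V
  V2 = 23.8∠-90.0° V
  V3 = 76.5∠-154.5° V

Step 1 — Convert each phasor to rectangular form:
  V1 = 10·(cos(-119.2°) + j·sin(-119.2°)) = -4.879 - j8.729 V
  V2 = 23.8·(cos(-90.0°) + j·sin(-90.0°)) = 0 - j23.8 V
  V3 = 76.5·(cos(-154.5°) + j·sin(-154.5°)) = -69.05 - j32.93 V
Step 2 — Sum components: V_total = -73.93 - j65.46 V.
Step 3 — Convert to polar: |V_total| = 98.74 V, ∠V_total = -138.5°.

V_total = 98.74∠-138.5° V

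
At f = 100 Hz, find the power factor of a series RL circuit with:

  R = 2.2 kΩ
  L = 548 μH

Step 1 — Angular frequency: ω = 2π·f = 2π·100 = 628.3 rad/s.
Step 2 — Component impedances:
  R: Z = R = 2200 Ω
  L: Z = jωL = j·628.3·0.000548 = 0 + j0.3443 Ω
Step 3 — Series combination: Z_total = R + L = 2200 + j0.3443 Ω = 2200∠0.0° Ω.
Step 4 — Power factor: PF = cos(φ) = Re(Z)/|Z| = 2200/2200 = 1.
Step 5 — Type: Im(Z) = 0.3443 ⇒ lagging (phase φ = 0.0°).

PF = 1 (lagging, φ = 0.0°)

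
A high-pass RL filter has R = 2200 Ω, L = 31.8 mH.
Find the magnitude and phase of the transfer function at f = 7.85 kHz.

Step 1 — Angular frequency: ω = 2π·7850 = 4.932e+04 rad/s.
Step 2 — Transfer function: H(jω) = jωL/(R + jωL).
Step 3 — Numerator jωL = j·1568; denominator R + jωL = 2200 + j1568.
Step 4 — H = 0.337 + j0.4727.
Step 5 — Magnitude: |H| = 0.5805 (-4.7 dB); phase: φ = 54.5°.

|H| = 0.5805 (-4.7 dB), φ = 54.5°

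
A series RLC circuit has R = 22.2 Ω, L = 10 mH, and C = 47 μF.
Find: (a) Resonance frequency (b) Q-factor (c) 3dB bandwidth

Step 1 — Resonance condition Im(Z)=0 gives ω₀ = 1/√(LC).
Step 2 — ω₀ = 1/√(0.01·4.7e-05) = 1459 rad/s.
Step 3 — f₀ = ω₀/(2π) = 232.2 Hz.
Step 4 — Series Q: Q = ω₀L/R = 1459·0.01/22.2 = 0.657.
Step 5 — 3dB bandwidth: Δω = ω₀/Q = 2220 rad/s; BW = Δω/(2π) = 353.3 Hz.

(a) f₀ = 232.2 Hz  (b) Q = 0.657  (c) BW = 353.3 Hz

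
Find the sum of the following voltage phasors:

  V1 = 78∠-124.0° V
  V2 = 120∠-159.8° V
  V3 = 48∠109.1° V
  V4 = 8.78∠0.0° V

Step 1 — Convert each phasor to rectangular form:
  V1 = 78·(cos(-124.0°) + j·sin(-124.0°)) = -43.62 - j64.66 V
  V2 = 120·(cos(-159.8°) + j·sin(-159.8°)) = -112.6 - j41.44 V
  V3 = 48·(cos(109.1°) + j·sin(109.1°)) = -15.71 + j45.36 V
  V4 = 8.78·(cos(0.0°) + j·sin(0.0°)) = 8.78 V
Step 2 — Sum components: V_total = -163.2 - j60.74 V.
Step 3 — Convert to polar: |V_total| = 174.1 V, ∠V_total = -159.6°.

V_total = 174.1∠-159.6° V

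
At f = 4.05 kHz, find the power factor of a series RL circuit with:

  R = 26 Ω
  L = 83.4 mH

Step 1 — Angular frequency: ω = 2π·f = 2π·4050 = 2.545e+04 rad/s.
Step 2 — Component impedances:
  R: Z = R = 26 Ω
  L: Z = jωL = j·2.545e+04·0.0834 = 0 + j2122 Ω
Step 3 — Series combination: Z_total = R + L = 26 + j2122 Ω = 2122∠89.3° Ω.
Step 4 — Power factor: PF = cos(φ) = Re(Z)/|Z| = 26/2122 = 0.01225.
Step 5 — Type: Im(Z) = 2122 ⇒ lagging (phase φ = 89.3°).

PF = 0.01225 (lagging, φ = 89.3°)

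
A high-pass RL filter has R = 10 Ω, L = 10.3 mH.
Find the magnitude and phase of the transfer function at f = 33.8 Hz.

Step 1 — Angular frequency: ω = 2π·33.8 = 212.4 rad/s.
Step 2 — Transfer function: H(jω) = jωL/(R + jωL).
Step 3 — Numerator jωL = j·2.187; denominator R + jωL = 10 + j2.187.
Step 4 — H = 0.04566 + j0.2088.
Step 5 — Magnitude: |H| = 0.2137 (-13.4 dB); phase: φ = 77.7°.

|H| = 0.2137 (-13.4 dB), φ = 77.7°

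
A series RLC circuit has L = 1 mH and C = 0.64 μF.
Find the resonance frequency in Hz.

Step 1 — Resonance condition Im(Z)=0 gives ω₀ = 1/√(LC).
Step 2 — ω₀ = 1/√(0.001·6.4e-07) = 3.953e+04 rad/s.
Step 3 — f₀ = ω₀/(2π) = 6291 Hz.

f₀ = 6291 Hz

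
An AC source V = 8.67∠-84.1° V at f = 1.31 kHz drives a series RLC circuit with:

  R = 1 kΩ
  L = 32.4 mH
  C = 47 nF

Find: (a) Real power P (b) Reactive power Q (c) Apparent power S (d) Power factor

Step 1 — Angular frequency: ω = 2π·f = 2π·1310 = 8231 rad/s.
Step 2 — Component impedances:
  R: Z = R = 1000 Ω
  L: Z = jωL = j·8231·0.0324 = 0 + j266.7 Ω
  C: Z = 1/(jωC) = -j/(ω·C) = 0 - j2585 Ω
Step 3 — Series combination: Z_total = R + L + C = 1000 - j2318 Ω = 2525∠-66.7° Ω.
Step 4 — Source phasor: V = 8.67∠-84.1° V = 0.8912 - j8.624 V.
Step 5 — Current: I = V / Z = 0.003276 - j0.001029 A = 0.003434∠-17.4° A.
Step 6 — Complex power: S = V·I* = 0.01179 - j0.02734 VA.
Step 7 — Real power: P = Re(S) = 0.01179 W.
Step 8 — Reactive power: Q = Im(S) = -0.02734 VAR.
Step 9 — Apparent power: |S| = 0.02977 VA.
Step 10 — Power factor: PF = P/|S| = 0.3961 (leading).

(a) P = 0.01179 W  (b) Q = -0.02734 VAR  (c) S = 0.02977 VA  (d) PF = 0.3961 (leading)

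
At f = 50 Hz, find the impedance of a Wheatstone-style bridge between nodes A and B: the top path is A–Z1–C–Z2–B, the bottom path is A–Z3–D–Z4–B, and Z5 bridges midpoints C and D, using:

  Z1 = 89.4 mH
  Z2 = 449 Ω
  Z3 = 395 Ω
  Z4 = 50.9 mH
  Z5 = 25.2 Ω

Step 1 — Angular frequency: ω = 2π·f = 2π·50 = 314.2 rad/s.
Step 2 — Component impedances:
  Z1: Z = jωL = j·314.2·0.0894 = 0 + j28.09 Ω
  Z2: Z = R = 449 Ω
  Z3: Z = R = 395 Ω
  Z4: Z = jωL = j·314.2·0.0509 = 0 + j15.99 Ω
  Z5: Z = R = 25.2 Ω
Step 3 — Bridge requires nodal analysis (the Z5 bridge couples midpoints C and D, so the two paths cannot be reduced to a simple series/parallel combination). Setting node B to ground and injecting 1 A at node A, the 3-node admittance system at A, C, D solves to V_A = Z_AB = 24.56 + j39.29 Ω = 46.33∠58.0° Ω.

Z = 24.56 + j39.29 Ω = 46.33∠58.0° Ω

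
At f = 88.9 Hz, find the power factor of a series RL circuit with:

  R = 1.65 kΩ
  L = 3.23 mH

Step 1 — Angular frequency: ω = 2π·f = 2π·88.9 = 558.6 rad/s.
Step 2 — Component impedances:
  R: Z = R = 1650 Ω
  L: Z = jωL = j·558.6·0.00323 = 0 + j1.804 Ω
Step 3 — Series combination: Z_total = R + L = 1650 + j1.804 Ω = 1650∠0.1° Ω.
Step 4 — Power factor: PF = cos(φ) = Re(Z)/|Z| = 1650/1650 = 1.
Step 5 — Type: Im(Z) = 1.804 ⇒ lagging (phase φ = 0.1°).

PF = 1 (lagging, φ = 0.1°)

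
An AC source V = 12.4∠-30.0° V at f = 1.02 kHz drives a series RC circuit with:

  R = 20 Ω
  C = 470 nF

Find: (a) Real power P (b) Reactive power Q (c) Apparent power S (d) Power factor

Step 1 — Angular frequency: ω = 2π·f = 2π·1020 = 6409 rad/s.
Step 2 — Component impedances:
  R: Z = R = 20 Ω
  C: Z = 1/(jωC) = -j/(ω·C) = 0 - j332 Ω
Step 3 — Series combination: Z_total = R + C = 20 - j332 Ω = 332.6∠-86.6° Ω.
Step 4 — Source phasor: V = 12.4∠-30.0° V = 10.74 - j6.2 V.
Step 5 — Current: I = V / Z = 0.02055 + j0.03111 A = 0.03728∠56.6° A.
Step 6 — Complex power: S = V·I* = 0.0278 - j0.4615 VA.
Step 7 — Real power: P = Re(S) = 0.0278 W.
Step 8 — Reactive power: Q = Im(S) = -0.4615 VAR.
Step 9 — Apparent power: |S| = 0.4623 VA.
Step 10 — Power factor: PF = P/|S| = 0.06013 (leading).

(a) P = 0.0278 W  (b) Q = -0.4615 VAR  (c) S = 0.4623 VA  (d) PF = 0.06013 (leading)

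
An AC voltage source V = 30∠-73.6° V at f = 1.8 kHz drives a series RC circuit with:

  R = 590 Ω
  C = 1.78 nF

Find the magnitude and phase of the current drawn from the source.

Step 1 — Angular frequency: ω = 2π·f = 2π·1800 = 1.131e+04 rad/s.
Step 2 — Component impedances:
  R: Z = R = 590 Ω
  C: Z = 1/(jωC) = -j/(ω·C) = 0 - j4.967e+04 Ω
Step 3 — Series combination: Z_total = R + C = 590 - j4.967e+04 Ω = 4.968e+04∠-89.3° Ω.
Step 4 — Source phasor: V = 30∠-73.6° V = 8.47 - j28.78 V.
Step 5 — Ohm's law: I = V / Z_total = (8.47 - j28.78) / (590 - j4.967e+04) = 0.0005813 + j0.0001636 A.
Step 6 — Convert to polar: |I| = 0.0006039 A, ∠I = 15.7°.

I = 0.0006039∠15.7° A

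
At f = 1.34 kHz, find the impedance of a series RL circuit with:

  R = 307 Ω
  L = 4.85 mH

Step 1 — Angular frequency: ω = 2π·f = 2π·1340 = 8419 rad/s.
Step 2 — Component impedances:
  R: Z = R = 307 Ω
  L: Z = jωL = j·8419·0.00485 = 0 + j40.83 Ω
Step 3 — Series combination: Z_total = R + L = 307 + j40.83 Ω = 309.7∠7.6° Ω.

Z = 307 + j40.83 Ω = 309.7∠7.6° Ω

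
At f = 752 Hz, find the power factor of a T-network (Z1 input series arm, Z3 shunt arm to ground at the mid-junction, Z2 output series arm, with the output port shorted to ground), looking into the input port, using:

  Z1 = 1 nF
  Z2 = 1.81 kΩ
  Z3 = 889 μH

Step 1 — Angular frequency: ω = 2π·f = 2π·752 = 4725 rad/s.
Step 2 — Component impedances:
  Z1: Z = 1/(jωC) = -j/(ω·C) = 0 - j2.116e+05 Ω
  Z2: Z = R = 1810 Ω
  Z3: Z = jωL = j·4725·0.000889 = 0 + j4.2 Ω
Step 3 — With the output port shorted to ground, the output series arm Z2 runs from the junction to ground; the shunt arm Z3 also runs from the junction to ground. They appear in parallel: Z3 || Z2 = 0.009748 + j4.2 Ω.
Step 4 — Series with input arm Z1: Z_in = Z1 + (Z3 || Z2) = 0.009748 - j2.116e+05 Ω = 2.116e+05∠-90.0° Ω.
Step 5 — Power factor: PF = cos(φ) = Re(Z)/|Z| = 0.0097481/2.1164e+05 = 4.606e-08.
Step 6 — Type: Im(Z) = -2.116e+05 ⇒ leading (phase φ = -90.0°).

PF = 4.606e-08 (leading, φ = -90.0°)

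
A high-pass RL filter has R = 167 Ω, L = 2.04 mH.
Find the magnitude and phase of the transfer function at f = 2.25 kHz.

Step 1 — Angular frequency: ω = 2π·2250 = 1.414e+04 rad/s.
Step 2 — Transfer function: H(jω) = jωL/(R + jωL).
Step 3 — Numerator jωL = j·28.84; denominator R + jωL = 167 + j28.84.
Step 4 — H = 0.02896 + j0.1677.
Step 5 — Magnitude: |H| = 0.1702 (-15.4 dB); phase: φ = 80.2°.

|H| = 0.1702 (-15.4 dB), φ = 80.2°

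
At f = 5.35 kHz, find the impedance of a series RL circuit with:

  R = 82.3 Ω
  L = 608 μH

Step 1 — Angular frequency: ω = 2π·f = 2π·5350 = 3.362e+04 rad/s.
Step 2 — Component impedances:
  R: Z = R = 82.3 Ω
  L: Z = jωL = j·3.362e+04·0.000608 = 0 + j20.44 Ω
Step 3 — Series combination: Z_total = R + L = 82.3 + j20.44 Ω = 84.8∠13.9° Ω.

Z = 82.3 + j20.44 Ω = 84.8∠13.9° Ω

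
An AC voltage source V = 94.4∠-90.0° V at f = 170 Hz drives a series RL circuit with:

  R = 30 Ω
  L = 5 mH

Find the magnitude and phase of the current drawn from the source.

Step 1 — Angular frequency: ω = 2π·f = 2π·170 = 1068 rad/s.
Step 2 — Component impedances:
  R: Z = R = 30 Ω
  L: Z = jωL = j·1068·0.005 = 0 + j5.341 Ω
Step 3 — Series combination: Z_total = R + L = 30 + j5.341 Ω = 30.47∠10.1° Ω.
Step 4 — Source phasor: V = 94.4∠-90.0° V = 0 - j94.4 V.
Step 5 — Ohm's law: I = V / Z_total = (0 - j94.4) / (30 + j5.341) = -0.543 - j3.05 A.
Step 6 — Convert to polar: |I| = 3.098 A, ∠I = -100.1°.

I = 3.098∠-100.1° A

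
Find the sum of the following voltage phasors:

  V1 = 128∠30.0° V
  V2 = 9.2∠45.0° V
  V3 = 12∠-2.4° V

Step 1 — Convert each phasor to rectangular form:
  V1 = 128·(cos(30.0°) + j·sin(30.0°)) = 110.9 + j64 V
  V2 = 9.2·(cos(45.0°) + j·sin(45.0°)) = 6.505 + j6.505 V
  V3 = 12·(cos(-2.4°) + j·sin(-2.4°)) = 11.99 - j0.5025 V
Step 2 — Sum components: V_total = 129.3 + j70 V.
Step 3 — Convert to polar: |V_total| = 147.1 V, ∠V_total = 28.4°.

V_total = 147.1∠28.4° V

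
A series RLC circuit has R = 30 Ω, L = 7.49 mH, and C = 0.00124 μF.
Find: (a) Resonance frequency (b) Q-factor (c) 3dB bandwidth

Step 1 — Resonance: ω₀ = 1/√(LC) = 1/√(0.00749·1.24e-09) = 3.281e+05 rad/s.
Step 2 — f₀ = ω₀/(2π) = 5.222e+04 Hz.
Step 3 — Series Q: Q = ω₀L/R = 3.281e+05·0.00749/30 = 81.92.
Step 4 — Bandwidth: Δω = ω₀/Q = 4005 rad/s; BW = Δω/(2π) = 637.5 Hz.

(a) f₀ = 5.222e+04 Hz  (b) Q = 81.92  (c) BW = 637.5 Hz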